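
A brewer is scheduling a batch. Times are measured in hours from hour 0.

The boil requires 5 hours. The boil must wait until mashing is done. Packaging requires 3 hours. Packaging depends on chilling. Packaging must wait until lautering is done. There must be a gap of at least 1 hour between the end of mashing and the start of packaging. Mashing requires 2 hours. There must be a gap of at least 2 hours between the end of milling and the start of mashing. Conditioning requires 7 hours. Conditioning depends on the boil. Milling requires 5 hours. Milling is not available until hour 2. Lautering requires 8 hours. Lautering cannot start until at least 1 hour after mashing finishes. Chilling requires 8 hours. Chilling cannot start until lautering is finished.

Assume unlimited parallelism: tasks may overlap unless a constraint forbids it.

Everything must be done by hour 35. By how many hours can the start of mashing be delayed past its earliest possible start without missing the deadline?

4

After its own release at hour 2, milling can start at hour 2 and finishes at hour 7.
After milling (finishes hour 7, plus 2-hour gap → hour 9), mashing can start at hour 9 and finishes at hour 11.

Working backward from the deadline:
Packaging has no dependents, so it just needs to finish by hour 35. Starting by 35 − 3 = hour 32 achieves that.
Chilling has to be done before packaging (must start by hour 32). That means finishing by hour 32, i.e. starting by 32 − 8 = hour 24.
Lautering must finish in time for chilling (must start by hour 24); packaging (must start by hour 32). The tightest is hour 24, so lautering must start by 24 − 8 = hour 16.
Conditioning must finish by hour 35; it takes 7 hours, so it must start by 35 − 7 = hour 28.
The boil must finish before conditioning (must start by hour 28). With a 5-hour duration, the boil must start by 28 − 5 = hour 23.
Mashing must finish in time for lautering (must start by hour 16, minus 1-hour gap → hour 15); the boil (must start by hour 23); packaging (must start by hour 32, minus 1-hour gap → hour 31). The tightest is hour 15, so mashing must start by 15 − 2 = hour 13.
So mashing can start as early as hour 9 and as late as hour 13, giving 13 − 9 = 4 hours of slack.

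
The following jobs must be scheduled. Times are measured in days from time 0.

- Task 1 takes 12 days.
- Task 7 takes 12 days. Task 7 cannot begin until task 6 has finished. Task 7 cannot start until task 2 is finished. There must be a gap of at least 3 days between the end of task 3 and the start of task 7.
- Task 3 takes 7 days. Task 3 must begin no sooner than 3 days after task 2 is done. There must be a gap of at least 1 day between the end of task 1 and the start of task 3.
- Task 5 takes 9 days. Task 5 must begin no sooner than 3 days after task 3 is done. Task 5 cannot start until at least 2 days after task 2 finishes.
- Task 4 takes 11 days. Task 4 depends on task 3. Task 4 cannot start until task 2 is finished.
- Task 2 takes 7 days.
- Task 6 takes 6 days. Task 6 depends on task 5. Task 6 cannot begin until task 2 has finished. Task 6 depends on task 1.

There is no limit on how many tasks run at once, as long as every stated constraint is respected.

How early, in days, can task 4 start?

Task 2 can start immediately at day 0; it finishes at day 7.
Nothing blocks task 1, so it runs from day 0 to day 12.
Task 3 has to wait for task 2 (finishes day 7, plus 3-day gap → day 10); task 1 (finishes day 12, plus 1-day gap → day 13). The latest of these is day 13, so task 3 runs day 13 to 13 + 7 = day 20.
Task 4 waits on task 3 (finishes day 20); task 2 (finishes day 7). The latest of these is day 20, which is the earliest task 4 can start.

20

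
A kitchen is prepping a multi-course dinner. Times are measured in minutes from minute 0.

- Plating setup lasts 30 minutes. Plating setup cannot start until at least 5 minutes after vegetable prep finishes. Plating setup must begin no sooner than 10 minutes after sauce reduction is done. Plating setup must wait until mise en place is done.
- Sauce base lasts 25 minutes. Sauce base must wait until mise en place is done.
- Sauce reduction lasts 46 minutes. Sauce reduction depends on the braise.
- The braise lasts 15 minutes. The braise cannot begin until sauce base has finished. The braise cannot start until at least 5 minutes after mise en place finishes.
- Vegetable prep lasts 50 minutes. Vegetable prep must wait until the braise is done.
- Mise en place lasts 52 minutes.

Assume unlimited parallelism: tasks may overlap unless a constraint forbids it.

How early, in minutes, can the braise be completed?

92

Mise en place can start immediately at minute 0; it finishes at minute 52.
Sauce base cannot begin until mise en place (finishes minute 52). It runs from minute 52 to 52 + 25 = minute 77.
The braise has to wait for sauce base (finishes minute 77); mise en place (finishes minute 52, plus 5-minute gap → minute 57). The latest of these is minute 77, so the braise runs minute 77 to 77 + 15 = minute 92.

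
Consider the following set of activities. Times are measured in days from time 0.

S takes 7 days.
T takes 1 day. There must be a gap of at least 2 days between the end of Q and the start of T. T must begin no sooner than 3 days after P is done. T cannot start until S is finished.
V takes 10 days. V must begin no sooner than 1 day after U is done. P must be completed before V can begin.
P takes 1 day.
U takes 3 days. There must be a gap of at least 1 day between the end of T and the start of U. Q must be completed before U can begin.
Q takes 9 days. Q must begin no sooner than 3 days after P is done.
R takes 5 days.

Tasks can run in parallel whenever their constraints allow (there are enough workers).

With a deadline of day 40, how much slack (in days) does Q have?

P has no prerequisites, so it starts at day 0 and finishes at day 1.
After P (finishes day 1, plus 3-day gap → day 4), Q can start at day 4 and finishes at day 13.

Working backward from the deadline:
To finish by day 40, V (duration 10) must start no later than day 30.
U has to be done before V (must start by day 30, minus 1-day gap → day 29). That means finishing by day 29, i.e. starting by 29 − 3 = day 26.
T has to be done before U (must start by day 26, minus 1-day gap → day 25). That means finishing by day 25, i.e. starting by 25 − 1 = day 24.
Q has several dependents: T (must start by day 24, minus 2-day gap → day 22); U (must start by day 26). The earliest of those limits is day 22, so Q must start by 22 − 9 = day 13.
So Q can start as early as day 4 and as late as day 13, giving 13 − 4 = 9 days of slack.

9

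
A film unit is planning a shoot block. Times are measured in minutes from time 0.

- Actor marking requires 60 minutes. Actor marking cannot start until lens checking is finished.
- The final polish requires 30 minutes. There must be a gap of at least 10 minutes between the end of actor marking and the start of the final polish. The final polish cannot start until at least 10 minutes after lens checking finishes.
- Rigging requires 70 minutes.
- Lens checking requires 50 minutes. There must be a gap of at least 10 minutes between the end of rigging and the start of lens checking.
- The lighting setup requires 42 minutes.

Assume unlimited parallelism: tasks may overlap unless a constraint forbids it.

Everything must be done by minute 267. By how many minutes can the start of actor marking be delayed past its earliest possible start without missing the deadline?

Rigging can start immediately at minute 0; it finishes at minute 70.
Lens checking waits on rigging (finishes minute 70, plus 10-minute gap → minute 80), so it starts at minute 80 and finishes at 80 + 50 = minute 130.
Actor marking cannot begin until lens checking (finishes minute 130). It runs from minute 130 to 130 + 60 = minute 190.

Working backward from the deadline:
The final polish has no dependents, so it just needs to finish by minute 267. Starting by 267 − 30 = minute 237 achieves that.
Actor marking feeds into the final polish (must start by minute 237, minus 10-minute gap → minute 227); so actor marking must finish by minute 227 and therefore start by minute 167.
So actor marking can start as early as minute 130 and as late as minute 167, giving 167 − 130 = 37 minutes of slack.

37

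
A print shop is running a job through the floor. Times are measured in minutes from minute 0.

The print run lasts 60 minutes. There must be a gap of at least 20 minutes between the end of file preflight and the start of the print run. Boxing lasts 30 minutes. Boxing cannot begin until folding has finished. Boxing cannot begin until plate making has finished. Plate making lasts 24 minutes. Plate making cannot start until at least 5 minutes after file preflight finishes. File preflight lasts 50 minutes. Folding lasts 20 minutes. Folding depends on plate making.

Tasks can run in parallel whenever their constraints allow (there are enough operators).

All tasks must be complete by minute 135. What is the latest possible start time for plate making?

Boxing must finish by minute 135; it takes 30 minutes, so it must start by 135 − 30 = minute 105.
Folding must finish before boxing (must start by minute 105). With a 20-minute duration, folding must start by 105 − 20 = minute 85.
Plate making feeds folding (must start by minute 85); boxing (must start by minute 105). Taking the minimum, plate making must finish by minute 85 and start by 85 − 24 = minute 61.

61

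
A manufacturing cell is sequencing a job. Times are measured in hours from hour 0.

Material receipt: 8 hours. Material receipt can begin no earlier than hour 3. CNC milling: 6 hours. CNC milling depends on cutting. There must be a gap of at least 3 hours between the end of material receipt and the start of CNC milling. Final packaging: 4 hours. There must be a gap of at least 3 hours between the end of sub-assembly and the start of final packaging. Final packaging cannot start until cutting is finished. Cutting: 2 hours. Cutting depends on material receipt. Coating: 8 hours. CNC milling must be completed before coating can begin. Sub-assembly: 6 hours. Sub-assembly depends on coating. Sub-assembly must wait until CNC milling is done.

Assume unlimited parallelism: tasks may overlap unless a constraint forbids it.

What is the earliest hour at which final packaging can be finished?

41

After its own release at hour 3, material receipt can start at hour 3 and finishes at hour 11.
Cutting waits on material receipt (finishes hour 11), so it starts at hour 11 and finishes at 11 + 2 = hour 13.
CNC milling cannot start until cutting (finishes hour 13); material receipt (finishes hour 11, plus 3-hour gap → hour 14). The controlling bound is hour 14, so CNC milling finishes at 14 + 6 = hour 20.
Coating waits on CNC milling (finishes hour 20), so it starts at hour 20 and finishes at 20 + 8 = hour 28.
Sub-assembly needs all of coating (finishes hour 28); CNC milling (finishes hour 20). That puts its earliest start at hour 28; it finishes at 28 + 6 = hour 34.
For final packaging: sub-assembly (finishes hour 34, plus 3-hour gap → hour 37); cutting (finishes hour 13). Taking the maximum gives a start of hour 37, and it finishes at 37 + 4 = hour 41.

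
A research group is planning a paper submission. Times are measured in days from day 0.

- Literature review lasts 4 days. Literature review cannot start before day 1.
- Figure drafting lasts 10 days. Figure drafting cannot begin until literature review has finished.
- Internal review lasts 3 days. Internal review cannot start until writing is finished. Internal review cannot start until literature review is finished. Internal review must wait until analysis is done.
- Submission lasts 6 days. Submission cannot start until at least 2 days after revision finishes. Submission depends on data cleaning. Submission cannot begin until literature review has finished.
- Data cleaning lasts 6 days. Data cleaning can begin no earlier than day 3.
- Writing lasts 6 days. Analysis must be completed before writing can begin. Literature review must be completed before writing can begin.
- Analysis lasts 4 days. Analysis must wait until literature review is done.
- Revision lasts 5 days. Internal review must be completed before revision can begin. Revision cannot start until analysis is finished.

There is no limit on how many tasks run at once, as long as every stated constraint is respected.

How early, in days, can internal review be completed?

After its own release at day 1, literature review can start at day 1 and finishes at day 5.
After literature review (finishes day 5), analysis can start at day 5 and finishes at day 9.
Writing has to wait for analysis (finishes day 9); literature review (finishes day 5). The latest of these is day 9, so writing runs day 9 to 9 + 6 = day 15.
Internal review needs all of writing (finishes day 15); literature review (finishes day 5); analysis (finishes day 9). That puts its earliest start at day 15; it finishes at 15 + 3 = day 18.

18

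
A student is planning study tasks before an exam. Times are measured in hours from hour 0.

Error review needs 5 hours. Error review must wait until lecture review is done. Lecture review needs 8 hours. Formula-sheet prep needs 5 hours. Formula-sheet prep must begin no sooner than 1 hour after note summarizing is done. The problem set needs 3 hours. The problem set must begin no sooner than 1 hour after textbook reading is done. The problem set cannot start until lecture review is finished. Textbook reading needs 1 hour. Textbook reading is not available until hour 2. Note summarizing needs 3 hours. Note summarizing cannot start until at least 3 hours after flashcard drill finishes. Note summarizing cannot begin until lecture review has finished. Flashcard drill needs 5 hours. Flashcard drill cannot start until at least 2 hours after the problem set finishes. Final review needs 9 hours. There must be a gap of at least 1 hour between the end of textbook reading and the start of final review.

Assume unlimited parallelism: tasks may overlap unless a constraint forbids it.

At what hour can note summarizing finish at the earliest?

24

Nothing blocks lecture review, so it runs from hour 0 to hour 8.
Textbook reading waits on its own release at hour 2, so it starts at hour 2 and finishes at 2 + 1 = hour 3.
The problem set cannot start until textbook reading (finishes hour 3, plus 1-hour gap → hour 4); lecture review (finishes hour 8). The controlling bound is hour 8, so the problem set finishes at 8 + 3 = hour 11.
After the problem set (finishes hour 11, plus 2-hour gap → hour 13), flashcard drill can start at hour 13 and finishes at hour 18.
For note summarizing: flashcard drill (finishes hour 18, plus 3-hour gap → hour 21); lecture review (finishes hour 8). Taking the maximum gives a start of hour 21, and it finishes at 21 + 3 = hour 24.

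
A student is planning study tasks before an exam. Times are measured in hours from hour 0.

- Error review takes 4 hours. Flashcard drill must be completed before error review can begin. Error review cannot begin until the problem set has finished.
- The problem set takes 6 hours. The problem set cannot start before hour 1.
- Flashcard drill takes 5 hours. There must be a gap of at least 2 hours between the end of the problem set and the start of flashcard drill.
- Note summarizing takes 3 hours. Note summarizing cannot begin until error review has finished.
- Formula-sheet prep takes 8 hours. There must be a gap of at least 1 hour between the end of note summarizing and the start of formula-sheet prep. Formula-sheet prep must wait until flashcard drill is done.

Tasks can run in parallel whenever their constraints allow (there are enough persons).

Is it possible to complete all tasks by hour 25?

No

After its own release at hour 1, the problem set can start at hour 1 and finishes at hour 7.
After the problem set (finishes hour 7, plus 2-hour gap → hour 9), flashcard drill can start at hour 9 and finishes at hour 14.
Error review needs all of flashcard drill (finishes hour 14); the problem set (finishes hour 7). That puts its earliest start at hour 14; it finishes at 14 + 4 = hour 18.
Note summarizing cannot begin until error review (finishes hour 18). It runs from hour 18 to 18 + 3 = hour 21.
For formula-sheet prep: note summarizing (finishes hour 21, plus 1-hour gap → hour 22); flashcard drill (finishes hour 14). Taking the maximum gives a start of hour 22, and it finishes at 22 + 8 = hour 30.
The earliest everything can be done is hour 30, which is after the deadline of 25, so it is not possible.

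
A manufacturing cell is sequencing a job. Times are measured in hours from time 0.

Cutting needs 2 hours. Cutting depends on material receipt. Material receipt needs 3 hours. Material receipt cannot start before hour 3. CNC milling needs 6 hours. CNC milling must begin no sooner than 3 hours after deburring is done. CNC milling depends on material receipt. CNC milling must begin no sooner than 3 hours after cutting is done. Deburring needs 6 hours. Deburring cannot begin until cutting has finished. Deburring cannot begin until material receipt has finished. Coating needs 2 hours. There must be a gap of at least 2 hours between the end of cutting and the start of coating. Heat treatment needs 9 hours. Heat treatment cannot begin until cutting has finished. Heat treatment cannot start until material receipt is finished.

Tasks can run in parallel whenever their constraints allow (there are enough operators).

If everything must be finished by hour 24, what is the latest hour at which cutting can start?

To finish by hour 24, CNC milling (duration 6) must start no later than hour 18.
Since CNC milling (must start by hour 18, minus 3-hour gap → hour 15) depends on it, deburring must finish by hour 15. Backing off its 6-hour duration gives a latest start of hour 9.
Heat treatment must finish by hour 24; it takes 9 hours, so it must start by 24 − 9 = hour 15.
Coating must finish by hour 24; it takes 2 hours, so it must start by 24 − 2 = hour 22.
Cutting has several dependents: deburring (must start by hour 9); CNC milling (must start by hour 18, minus 3-hour gap → hour 15); heat treatment (must start by hour 15); coating (must start by hour 22, minus 2-hour gap → hour 20). The earliest of those limits is hour 9, so cutting must start by 9 − 2 = hour 7.

7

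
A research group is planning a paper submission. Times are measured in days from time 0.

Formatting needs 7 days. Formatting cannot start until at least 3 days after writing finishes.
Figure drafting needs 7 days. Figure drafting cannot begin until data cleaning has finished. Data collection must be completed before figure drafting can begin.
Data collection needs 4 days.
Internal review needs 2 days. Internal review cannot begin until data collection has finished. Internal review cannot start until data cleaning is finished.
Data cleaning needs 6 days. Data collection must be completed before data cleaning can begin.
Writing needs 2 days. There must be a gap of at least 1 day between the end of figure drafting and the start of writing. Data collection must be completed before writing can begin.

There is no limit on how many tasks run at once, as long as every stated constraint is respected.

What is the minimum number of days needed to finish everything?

Data collection can start immediately at day 0; it finishes at day 4.
Data cleaning cannot begin until data collection (finishes day 4). It runs from day 4 to 4 + 6 = day 10.
Internal review cannot start until data collection (finishes day 4); data cleaning (finishes day 10). The controlling bound is day 10, so internal review finishes at 10 + 2 = day 12.
For figure drafting: data cleaning (finishes day 10); data collection (finishes day 4). Taking the maximum gives a start of day 10, and it finishes at 10 + 7 = day 17.
For writing: figure drafting (finishes day 17, plus 1-day gap → day 18); data collection (finishes day 4). Taking the maximum gives a start of day 18, and it finishes at 18 + 2 = day 20.
Formatting cannot begin until writing (finishes day 20, plus 3-day gap → day 23). It runs from day 23 to 23 + 7 = day 30.
All tasks are finished once the last one completes. Finish times: Data collection at 4, Data cleaning at 10, Figure drafting at 17, Writing at 20, Internal review at 12, Formatting at 30. The latest is day 30.

30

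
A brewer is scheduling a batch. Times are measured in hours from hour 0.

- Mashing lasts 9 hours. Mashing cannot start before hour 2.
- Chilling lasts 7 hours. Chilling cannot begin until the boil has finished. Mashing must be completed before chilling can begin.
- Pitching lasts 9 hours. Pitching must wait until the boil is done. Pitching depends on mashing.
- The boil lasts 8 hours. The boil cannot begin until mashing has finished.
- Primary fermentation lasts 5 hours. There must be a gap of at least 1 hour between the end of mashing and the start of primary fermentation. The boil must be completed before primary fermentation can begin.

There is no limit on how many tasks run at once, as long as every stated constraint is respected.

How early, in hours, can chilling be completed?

26

After its own release at hour 2, mashing can start at hour 2 and finishes at hour 11.
The boil cannot begin until mashing (finishes hour 11). It runs from hour 11 to 11 + 8 = hour 19.
For chilling: the boil (finishes hour 19); mashing (finishes hour 11). Taking the maximum gives a start of hour 19, and it finishes at 19 + 7 = hour 26.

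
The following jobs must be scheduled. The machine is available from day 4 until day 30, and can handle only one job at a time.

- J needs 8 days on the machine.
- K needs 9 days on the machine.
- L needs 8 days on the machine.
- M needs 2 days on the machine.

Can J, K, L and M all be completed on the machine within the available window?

The machine window is 30 − 4 = 26 days.
Running back to back, the jobs need 8 + 9 + 8 + 2 = 27 days on the machine.
Since 27 > 26, they cannot all fit.

No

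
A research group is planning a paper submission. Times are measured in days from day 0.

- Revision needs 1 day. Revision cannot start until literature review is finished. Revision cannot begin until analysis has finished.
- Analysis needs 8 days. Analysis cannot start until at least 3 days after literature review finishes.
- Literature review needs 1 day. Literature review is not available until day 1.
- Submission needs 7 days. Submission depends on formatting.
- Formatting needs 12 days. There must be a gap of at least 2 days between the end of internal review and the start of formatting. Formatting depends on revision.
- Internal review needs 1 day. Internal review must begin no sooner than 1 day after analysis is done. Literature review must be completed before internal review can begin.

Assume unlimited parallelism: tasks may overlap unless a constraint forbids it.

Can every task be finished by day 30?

Literature review waits on its own release at day 1, so it starts at day 1 and finishes at 1 + 1 = day 2.
Analysis cannot begin until literature review (finishes day 2, plus 3-day gap → day 5). It runs from day 5 to 5 + 8 = day 13.
Revision cannot start until literature review (finishes day 2); analysis (finishes day 13). The controlling bound is day 13, so revision finishes at 13 + 1 = day 14.
Internal review cannot start until analysis (finishes day 13, plus 1-day gap → day 14); literature review (finishes day 2). The controlling bound is day 14, so internal review finishes at 14 + 1 = day 15.
Formatting has to wait for internal review (finishes day 15, plus 2-day gap → day 17); revision (finishes day 14). The latest of these is day 17, so formatting runs day 17 to 17 + 12 = day 29.
After formatting (finishes day 29), submission can start at day 29 and finishes at day 36.
The earliest everything can be done is day 36, which is after the deadline of 30, so it is not possible.

No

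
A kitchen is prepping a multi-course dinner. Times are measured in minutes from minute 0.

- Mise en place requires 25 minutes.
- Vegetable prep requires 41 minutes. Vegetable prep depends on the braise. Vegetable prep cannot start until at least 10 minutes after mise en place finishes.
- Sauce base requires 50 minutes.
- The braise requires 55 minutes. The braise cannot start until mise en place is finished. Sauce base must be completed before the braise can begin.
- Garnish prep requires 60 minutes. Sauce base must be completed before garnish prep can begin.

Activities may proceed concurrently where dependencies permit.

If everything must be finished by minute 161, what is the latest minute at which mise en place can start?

40

Vegetable prep has no dependents, so it just needs to finish by minute 161. Starting by 161 − 41 = minute 120 achieves that.
The braise feeds into vegetable prep (must start by minute 120); so the braise must finish by minute 120 and therefore start by minute 65.
For mise en place: the braise (must start by minute 65); vegetable prep (must start by minute 120, minus 10-minute gap → minute 110). The most restrictive is minute 65; with a 25-minute duration, mise en place must start by minute 40.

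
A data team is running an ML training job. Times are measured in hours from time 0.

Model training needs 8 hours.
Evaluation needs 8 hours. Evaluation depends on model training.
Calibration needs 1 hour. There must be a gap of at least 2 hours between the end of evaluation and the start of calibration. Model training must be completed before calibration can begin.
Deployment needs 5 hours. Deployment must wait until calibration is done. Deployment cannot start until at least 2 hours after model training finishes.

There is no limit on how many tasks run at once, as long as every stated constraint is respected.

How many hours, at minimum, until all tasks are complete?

24

Model training has no prerequisites, so it starts at hour 0 and finishes at hour 8.
Evaluation cannot begin until model training (finishes hour 8). It runs from hour 8 to 8 + 8 = hour 16.
Calibration has to wait for evaluation (finishes hour 16, plus 2-hour gap → hour 18); model training (finishes hour 8). The latest of these is hour 18, so calibration runs hour 18 to 18 + 1 = hour 19.
Deployment has to wait for calibration (finishes hour 19); model training (finishes hour 8, plus 2-hour gap → hour 10). The latest of these is hour 19, so deployment runs hour 19 to 19 + 5 = hour 24.
All tasks are finished once the last one completes. Finish times: Model training at 8, Evaluation at 16, Calibration at 19, Deployment at 24. The latest is hour 24.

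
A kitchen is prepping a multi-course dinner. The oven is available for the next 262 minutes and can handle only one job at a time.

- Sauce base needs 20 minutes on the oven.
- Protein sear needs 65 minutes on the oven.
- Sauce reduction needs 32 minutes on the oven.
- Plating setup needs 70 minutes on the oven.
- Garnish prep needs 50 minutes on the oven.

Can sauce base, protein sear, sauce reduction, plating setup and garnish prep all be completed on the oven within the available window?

Yes

Running back to back, the jobs need 20 + 65 + 32 + 70 + 50 = 237 minutes on the oven.
Since 237 ≤ 262, they fit within the window.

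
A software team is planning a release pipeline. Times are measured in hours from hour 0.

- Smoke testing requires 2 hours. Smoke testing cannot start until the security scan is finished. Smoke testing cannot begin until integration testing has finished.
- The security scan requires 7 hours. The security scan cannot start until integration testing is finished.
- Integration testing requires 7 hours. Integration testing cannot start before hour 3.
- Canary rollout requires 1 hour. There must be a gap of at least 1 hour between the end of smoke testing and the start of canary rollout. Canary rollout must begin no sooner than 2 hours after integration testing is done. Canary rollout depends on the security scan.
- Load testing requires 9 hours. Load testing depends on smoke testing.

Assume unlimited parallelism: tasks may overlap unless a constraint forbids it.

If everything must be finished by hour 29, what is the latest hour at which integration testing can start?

4

Canary rollout has no dependents, so it just needs to finish by hour 29. Starting by 29 − 1 = hour 28 achieves that.
Nothing follows load testing; the deadline of hour 29 is its only limit. It must start by 29 − 9 = hour 20.
For smoke testing: canary rollout (must start by hour 28, minus 1-hour gap → hour 27); load testing (must start by hour 20). The most restrictive is hour 20; with a 2-hour duration, smoke testing must start by hour 18.
The security scan must finish in time for smoke testing (must start by hour 18); canary rollout (must start by hour 28). The tightest is hour 18, so the security scan must start by 18 − 7 = hour 11.
Integration testing has several dependents: the security scan (must start by hour 11); smoke testing (must start by hour 18); canary rollout (must start by hour 28, minus 2-hour gap → hour 26). The earliest of those limits is hour 11, so integration testing must start by 11 − 7 = hour 4.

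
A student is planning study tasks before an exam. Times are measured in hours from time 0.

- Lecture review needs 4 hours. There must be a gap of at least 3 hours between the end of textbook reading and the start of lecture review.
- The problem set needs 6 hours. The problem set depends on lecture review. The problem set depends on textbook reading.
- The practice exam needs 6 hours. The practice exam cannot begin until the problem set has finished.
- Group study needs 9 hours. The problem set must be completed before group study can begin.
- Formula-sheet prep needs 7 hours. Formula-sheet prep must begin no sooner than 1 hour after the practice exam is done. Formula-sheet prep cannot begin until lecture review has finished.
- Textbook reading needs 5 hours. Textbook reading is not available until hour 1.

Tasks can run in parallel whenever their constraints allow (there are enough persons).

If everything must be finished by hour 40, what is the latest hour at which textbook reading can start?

8

Formula-sheet prep must finish by hour 40; it takes 7 hours, so it must start by 40 − 7 = hour 33.
Since formula-sheet prep (must start by hour 33, minus 1-hour gap → hour 32) depends on it, the practice exam must finish by hour 32. Backing off its 6-hour duration gives a latest start of hour 26.
Group study has no dependents, so it just needs to finish by hour 40. Starting by 40 − 9 = hour 31 achieves that.
For the problem set: the practice exam (must start by hour 26); group study (must start by hour 31). The most restrictive is hour 26; with a 6-hour duration, the problem set must start by hour 20.
For lecture review: the problem set (must start by hour 20); formula-sheet prep (must start by hour 33). The most restrictive is hour 20; with a 4-hour duration, lecture review must start by hour 16.
Textbook reading has several dependents: lecture review (must start by hour 16, minus 3-hour gap → hour 13); the problem set (must start by hour 20). The earliest of those limits is hour 13, so textbook reading must start by 13 − 5 = hour 8.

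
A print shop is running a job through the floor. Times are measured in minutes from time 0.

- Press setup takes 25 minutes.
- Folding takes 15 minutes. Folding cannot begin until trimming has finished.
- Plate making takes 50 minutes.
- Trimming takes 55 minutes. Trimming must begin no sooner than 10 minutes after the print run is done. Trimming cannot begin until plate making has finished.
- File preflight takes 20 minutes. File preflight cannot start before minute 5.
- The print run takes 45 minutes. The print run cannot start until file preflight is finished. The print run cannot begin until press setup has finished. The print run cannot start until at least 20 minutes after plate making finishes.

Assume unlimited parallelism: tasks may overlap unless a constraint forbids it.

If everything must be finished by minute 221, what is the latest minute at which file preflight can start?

76

Folding has no dependents, so it just needs to finish by minute 221. Starting by 221 − 15 = minute 206 achieves that.
Trimming must finish before folding (must start by minute 206). With a 55-minute duration, trimming must start by 206 − 55 = minute 151.
The print run feeds into trimming (must start by minute 151, minus 10-minute gap → minute 141); so the print run must finish by minute 141 and therefore start by minute 96.
Since the print run (must start by minute 96) depends on it, file preflight must finish by minute 96. Backing off its 20-minute duration gives a latest start of minute 76.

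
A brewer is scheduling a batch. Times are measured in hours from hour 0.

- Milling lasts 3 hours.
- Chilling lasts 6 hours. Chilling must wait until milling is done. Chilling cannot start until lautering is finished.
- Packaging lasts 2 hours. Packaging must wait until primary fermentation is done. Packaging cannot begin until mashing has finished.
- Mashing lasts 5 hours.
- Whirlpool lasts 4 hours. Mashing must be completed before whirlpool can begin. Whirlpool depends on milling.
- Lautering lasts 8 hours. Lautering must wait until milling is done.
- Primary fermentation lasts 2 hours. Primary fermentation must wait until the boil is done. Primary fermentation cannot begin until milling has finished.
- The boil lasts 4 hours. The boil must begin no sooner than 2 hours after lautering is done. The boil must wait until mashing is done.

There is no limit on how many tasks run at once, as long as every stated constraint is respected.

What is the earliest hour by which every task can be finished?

Nothing blocks mashing, so it runs from hour 0 to hour 5.
Milling can start immediately at hour 0; it finishes at hour 3.
Whirlpool cannot start until mashing (finishes hour 5); milling (finishes hour 3). The controlling bound is hour 5, so whirlpool finishes at 5 + 4 = hour 9.
After milling (finishes hour 3), lautering can start at hour 3 and finishes at hour 11.
Chilling cannot start until milling (finishes hour 3); lautering (finishes hour 11). The controlling bound is hour 11, so chilling finishes at 11 + 6 = hour 17.
The boil needs all of lautering (finishes hour 11, plus 2-hour gap → hour 13); mashing (finishes hour 5). That puts its earliest start at hour 13; it finishes at 13 + 4 = hour 17.
For primary fermentation: the boil (finishes hour 17); milling (finishes hour 3). Taking the maximum gives a start of hour 17, and it finishes at 17 + 2 = hour 19.
Packaging cannot start until primary fermentation (finishes hour 19); mashing (finishes hour 5). The controlling bound is hour 19, so packaging finishes at 19 + 2 = hour 21.
All tasks are finished once the last one completes. Finish times: Milling at 3, Mashing at 5, Lautering at 11, The boil at 17, Whirlpool at 9, Chilling at 17, Primary fermentation at 19, Packaging at 21. The latest is hour 21.

21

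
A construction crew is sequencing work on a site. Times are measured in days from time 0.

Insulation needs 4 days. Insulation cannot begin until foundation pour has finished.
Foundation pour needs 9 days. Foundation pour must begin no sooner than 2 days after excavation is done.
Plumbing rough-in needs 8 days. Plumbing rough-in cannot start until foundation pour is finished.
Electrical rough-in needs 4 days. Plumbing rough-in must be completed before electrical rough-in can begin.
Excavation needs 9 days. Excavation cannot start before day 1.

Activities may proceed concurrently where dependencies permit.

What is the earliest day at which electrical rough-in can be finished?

Excavation cannot begin until its own release at day 1. It runs from day 1 to 1 + 9 = day 10.
Foundation pour cannot begin until excavation (finishes day 10, plus 2-day gap → day 12). It runs from day 12 to 12 + 9 = day 21.
After foundation pour (finishes day 21), plumbing rough-in can start at day 21 and finishes at day 29.
Electrical rough-in waits on plumbing rough-in (finishes day 29), so it starts at day 29 and finishes at 29 + 4 = day 33.

33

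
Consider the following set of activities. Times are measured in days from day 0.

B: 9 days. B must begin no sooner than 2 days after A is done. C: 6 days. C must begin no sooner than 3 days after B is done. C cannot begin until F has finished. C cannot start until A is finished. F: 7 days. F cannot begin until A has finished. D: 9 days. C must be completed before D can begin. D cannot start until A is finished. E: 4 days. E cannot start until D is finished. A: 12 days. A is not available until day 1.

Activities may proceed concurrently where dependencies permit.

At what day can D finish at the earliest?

After its own release at day 1, A can start at day 1 and finishes at day 13.
After A (finishes day 13), F can start at day 13 and finishes at day 20.
B waits on A (finishes day 13, plus 2-day gap → day 15), so it starts at day 15 and finishes at 15 + 9 = day 24.
C needs all of B (finishes day 24, plus 3-day gap → day 27); F (finishes day 20); A (finishes day 13). That puts its earliest start at day 27; it finishes at 27 + 6 = day 33.
D cannot start until C (finishes day 33); A (finishes day 13). The controlling bound is day 33, so D finishes at 33 + 9 = day 42.

42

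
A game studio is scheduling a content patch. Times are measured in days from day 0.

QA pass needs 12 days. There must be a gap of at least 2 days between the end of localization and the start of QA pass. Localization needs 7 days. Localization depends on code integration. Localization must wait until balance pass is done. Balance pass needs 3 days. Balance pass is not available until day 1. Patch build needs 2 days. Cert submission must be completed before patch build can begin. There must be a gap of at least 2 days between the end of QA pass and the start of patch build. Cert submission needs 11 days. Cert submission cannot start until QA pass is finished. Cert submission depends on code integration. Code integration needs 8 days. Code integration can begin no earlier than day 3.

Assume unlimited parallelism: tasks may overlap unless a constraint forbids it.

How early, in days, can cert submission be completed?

Balance pass cannot begin until its own release at day 1. It runs from day 1 to 1 + 3 = day 4.
After its own release at day 3, code integration can start at day 3 and finishes at day 11.
For localization: code integration (finishes day 11); balance pass (finishes day 4). Taking the maximum gives a start of day 11, and it finishes at 11 + 7 = day 18.
QA pass cannot begin until localization (finishes day 18, plus 2-day gap → day 20). It runs from day 20 to 20 + 12 = day 32.
Cert submission cannot start until QA pass (finishes day 32); code integration (finishes day 11). The controlling bound is day 32, so cert submission finishes at 32 + 11 = day 43.

43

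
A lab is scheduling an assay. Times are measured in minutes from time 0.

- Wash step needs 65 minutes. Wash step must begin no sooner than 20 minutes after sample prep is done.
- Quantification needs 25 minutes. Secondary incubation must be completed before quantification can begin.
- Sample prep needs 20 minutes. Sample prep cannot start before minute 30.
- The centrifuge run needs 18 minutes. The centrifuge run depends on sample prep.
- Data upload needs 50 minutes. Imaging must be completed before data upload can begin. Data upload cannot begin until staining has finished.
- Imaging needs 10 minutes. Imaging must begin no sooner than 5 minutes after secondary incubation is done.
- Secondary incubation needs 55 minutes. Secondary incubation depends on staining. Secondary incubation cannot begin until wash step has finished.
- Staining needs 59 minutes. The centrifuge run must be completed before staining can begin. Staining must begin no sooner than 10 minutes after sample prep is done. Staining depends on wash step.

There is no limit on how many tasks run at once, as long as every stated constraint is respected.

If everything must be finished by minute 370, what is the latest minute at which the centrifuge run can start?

173

Data upload has no dependents, so it just needs to finish by minute 370. Starting by 370 − 50 = minute 320 achieves that.
Imaging must finish before data upload (must start by minute 320). With a 10-minute duration, imaging must start by 320 − 10 = minute 310.
Quantification has no dependents, so it just needs to finish by minute 370. Starting by 370 − 25 = minute 345 achieves that.
Secondary incubation has several dependents: imaging (must start by minute 310, minus 5-minute gap → minute 305); quantification (must start by minute 345). The earliest of those limits is minute 305, so secondary incubation must start by 305 − 55 = minute 250.
Staining must finish in time for secondary incubation (must start by minute 250); data upload (must start by minute 320). The tightest is minute 250, so staining must start by 250 − 59 = minute 191.
The centrifuge run feeds into staining (must start by minute 191); so the centrifuge run must finish by minute 191 and therefore start by minute 173.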